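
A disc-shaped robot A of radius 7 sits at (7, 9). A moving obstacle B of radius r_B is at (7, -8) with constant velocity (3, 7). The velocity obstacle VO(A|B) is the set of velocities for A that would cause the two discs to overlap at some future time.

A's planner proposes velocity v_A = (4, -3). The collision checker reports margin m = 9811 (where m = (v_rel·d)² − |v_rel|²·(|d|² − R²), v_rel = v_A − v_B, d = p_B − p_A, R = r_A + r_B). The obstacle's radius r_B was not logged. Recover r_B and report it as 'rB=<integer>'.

m = 9811
d = (0, -17);  v_rel = (1, -10),  |v_rel|² = 101
v_rel×d = (1)·(-17) − (-10)·(0) = -17
since m = R²·101 − (-17)²:  R² = (289 + 9811) / 101 = 100
R = √100 = 10  ⇒  r_B = 10 − 7 = 3

rB=3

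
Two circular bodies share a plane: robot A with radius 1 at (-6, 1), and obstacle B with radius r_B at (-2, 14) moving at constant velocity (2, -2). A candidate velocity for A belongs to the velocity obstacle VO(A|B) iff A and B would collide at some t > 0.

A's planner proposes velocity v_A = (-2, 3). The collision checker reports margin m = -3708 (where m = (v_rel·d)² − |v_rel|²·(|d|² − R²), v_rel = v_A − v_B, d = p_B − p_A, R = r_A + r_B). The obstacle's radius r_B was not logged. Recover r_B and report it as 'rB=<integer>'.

m = -3708
d = (4, 13);  v_rel = (-4, 5),  |v_rel|² = 41
v_rel×d = (-4)·(13) − (5)·(4) = -72
since m = R²·41 − (-72)²:  R² = (5184 + -3708) / 41 = 36
R = √36 = 6  ⇒  r_B = 6 − 1 = 5

rB=5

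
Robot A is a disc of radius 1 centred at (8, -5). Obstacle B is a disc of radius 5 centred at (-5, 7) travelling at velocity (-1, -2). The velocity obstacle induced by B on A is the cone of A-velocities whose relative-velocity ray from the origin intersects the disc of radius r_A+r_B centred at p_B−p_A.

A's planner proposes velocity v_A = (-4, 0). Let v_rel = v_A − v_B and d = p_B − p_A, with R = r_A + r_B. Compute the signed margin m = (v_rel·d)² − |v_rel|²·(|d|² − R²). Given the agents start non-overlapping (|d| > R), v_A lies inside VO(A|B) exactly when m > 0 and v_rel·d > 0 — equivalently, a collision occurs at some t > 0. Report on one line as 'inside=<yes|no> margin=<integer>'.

d = (-13, 12),  |d|² = 313;  R = 1+5 = 6,  c = 313−6² = 277
v_rel = (-3, 2),  |v_rel|² = 13;  v_rel·d = (-3)·(-13) + (2)·(12) = 63
13·t² − 126·t + 277 = 0  ⇒  m = 63² − 13·277 = 368
m = 368 > 0,  v_rel·d = 63 > 0  ⇒  inside

inside=yes margin=368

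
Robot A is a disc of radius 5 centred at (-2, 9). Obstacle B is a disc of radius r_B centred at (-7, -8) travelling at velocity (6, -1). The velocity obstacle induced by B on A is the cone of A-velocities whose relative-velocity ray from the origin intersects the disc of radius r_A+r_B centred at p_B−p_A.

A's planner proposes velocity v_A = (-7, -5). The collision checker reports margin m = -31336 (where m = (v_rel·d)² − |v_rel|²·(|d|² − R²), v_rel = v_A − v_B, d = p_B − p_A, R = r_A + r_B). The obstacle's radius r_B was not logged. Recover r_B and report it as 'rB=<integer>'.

m = -31336
d = (-5, -17);  v_rel = (-13, -4),  |v_rel|² = 185
v_rel×d = (-13)·(-17) − (-4)·(-5) = 201
since m = R²·185 − 201²:  R² = (40401 + -31336) / 185 = 49
R = √49 = 7  ⇒  r_B = 7 − 5 = 2

rB=2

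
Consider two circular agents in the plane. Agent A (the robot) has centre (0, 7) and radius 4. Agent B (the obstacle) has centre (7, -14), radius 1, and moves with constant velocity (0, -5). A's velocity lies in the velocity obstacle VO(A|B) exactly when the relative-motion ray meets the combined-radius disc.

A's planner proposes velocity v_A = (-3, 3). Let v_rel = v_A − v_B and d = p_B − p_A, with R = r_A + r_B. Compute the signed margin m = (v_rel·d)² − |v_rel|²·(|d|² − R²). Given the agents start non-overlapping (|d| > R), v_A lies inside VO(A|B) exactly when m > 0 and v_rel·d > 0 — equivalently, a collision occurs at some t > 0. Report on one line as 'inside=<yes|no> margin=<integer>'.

d = (7, -21),  |d|² = 490;  R = 4+1 = 5,  c = 490−5² = 465
v_rel = (-3, 8),  |v_rel|² = 73;  v_rel·d = (-3)·(7) + (8)·(-21) = -189
73·t² + 378·t + 465 = 0  ⇒  m = (-189)² − 73·465 = 1776
m = 1776 > 0,  v_rel·d = -189 < 0  ⇒  outside

inside=no margin=1776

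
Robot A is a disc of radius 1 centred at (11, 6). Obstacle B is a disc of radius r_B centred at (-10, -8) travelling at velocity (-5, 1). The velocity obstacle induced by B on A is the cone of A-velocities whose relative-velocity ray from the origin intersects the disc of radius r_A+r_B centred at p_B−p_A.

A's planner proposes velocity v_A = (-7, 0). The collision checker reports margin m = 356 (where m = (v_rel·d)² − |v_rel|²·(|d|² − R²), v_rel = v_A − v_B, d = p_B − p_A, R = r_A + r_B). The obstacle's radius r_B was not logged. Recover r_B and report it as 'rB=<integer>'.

m = 356
d = (-21, -14);  v_rel = (-2, -1),  |v_rel|² = 5
v_rel×d = (-2)·(-14) − (-1)·(-21) = 7
since m = R²·5 − 7²:  R² = (49 + 356) / 5 = 81
R = √81 = 9  ⇒  r_B = 9 − 1 = 8

rB=8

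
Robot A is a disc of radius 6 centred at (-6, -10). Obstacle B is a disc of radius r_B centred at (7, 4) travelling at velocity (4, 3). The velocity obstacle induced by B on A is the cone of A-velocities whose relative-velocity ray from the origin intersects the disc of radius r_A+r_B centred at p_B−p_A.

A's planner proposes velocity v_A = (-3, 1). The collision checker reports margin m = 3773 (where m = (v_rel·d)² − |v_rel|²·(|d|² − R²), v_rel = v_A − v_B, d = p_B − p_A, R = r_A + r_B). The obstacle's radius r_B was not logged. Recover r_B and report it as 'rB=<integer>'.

m = 3773
d = (13, 14);  v_rel = (-7, -2),  |v_rel|² = 53
v_rel×d = (-7)·(14) − (-2)·(13) = -72
since m = R²·53 − (-72)²:  R² = (5184 + 3773) / 53 = 169
R = √169 = 13  ⇒  r_B = 13 − 6 = 7

rB=7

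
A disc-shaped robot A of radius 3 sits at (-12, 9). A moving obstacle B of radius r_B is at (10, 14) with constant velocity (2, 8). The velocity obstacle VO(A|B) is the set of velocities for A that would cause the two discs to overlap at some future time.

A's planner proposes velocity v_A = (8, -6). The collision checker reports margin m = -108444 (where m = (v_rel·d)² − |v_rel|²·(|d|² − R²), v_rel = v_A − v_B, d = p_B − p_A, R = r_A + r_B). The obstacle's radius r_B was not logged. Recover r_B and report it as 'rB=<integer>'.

m = -108444
d = (22, 5);  v_rel = (6, -14),  |v_rel|² = 232
v_rel×d = (6)·(5) − (-14)·(22) = 338
since m = R²·232 − 338²:  R² = (114244 + -108444) / 232 = 25
R = √25 = 5  ⇒  r_B = 5 − 3 = 2

rB=2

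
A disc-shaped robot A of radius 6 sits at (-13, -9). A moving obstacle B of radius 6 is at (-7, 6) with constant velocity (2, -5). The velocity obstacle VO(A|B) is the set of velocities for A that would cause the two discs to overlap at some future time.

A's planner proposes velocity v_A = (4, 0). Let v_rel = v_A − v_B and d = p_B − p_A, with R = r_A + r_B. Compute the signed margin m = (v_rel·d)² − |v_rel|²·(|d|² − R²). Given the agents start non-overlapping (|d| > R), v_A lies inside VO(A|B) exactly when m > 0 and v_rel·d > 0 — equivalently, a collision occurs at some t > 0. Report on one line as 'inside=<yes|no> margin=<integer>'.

d = (6, 15),  |d|² = 261;  R = 6+6 = 12,  c = 261−12² = 117
v_rel = (2, 5),  |v_rel|² = 29;  v_rel·d = (2)·(6) + (5)·(15) = 87
29·t² − 174·t + 117 = 0  ⇒  m = 87² − 29·117 = 4176
m = 4176 > 0,  v_rel·d = 87 > 0  ⇒  inside

inside=yes margin=4176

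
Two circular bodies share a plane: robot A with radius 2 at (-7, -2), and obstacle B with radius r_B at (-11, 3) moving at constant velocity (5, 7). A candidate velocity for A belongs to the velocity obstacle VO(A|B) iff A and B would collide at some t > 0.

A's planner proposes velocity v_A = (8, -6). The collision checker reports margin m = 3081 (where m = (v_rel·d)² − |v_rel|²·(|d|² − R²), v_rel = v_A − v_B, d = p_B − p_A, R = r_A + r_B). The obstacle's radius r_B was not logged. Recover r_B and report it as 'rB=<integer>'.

m = 3081
d = (-4, 5);  v_rel = (3, -13),  |v_rel|² = 178
v_rel×d = (3)·(5) − (-13)·(-4) = -37
since m = R²·178 − (-37)²:  R² = (1369 + 3081) / 178 = 25
R = √25 = 5  ⇒  r_B = 5 − 2 = 3

rB=3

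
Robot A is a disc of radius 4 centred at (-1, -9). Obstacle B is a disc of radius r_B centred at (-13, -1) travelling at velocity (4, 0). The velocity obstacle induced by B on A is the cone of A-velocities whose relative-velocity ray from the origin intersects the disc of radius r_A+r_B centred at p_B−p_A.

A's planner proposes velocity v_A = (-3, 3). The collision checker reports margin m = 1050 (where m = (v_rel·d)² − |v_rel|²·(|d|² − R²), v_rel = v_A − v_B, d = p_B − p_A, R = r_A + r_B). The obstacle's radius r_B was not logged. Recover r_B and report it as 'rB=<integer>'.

m = 1050
d = (-12, 8);  v_rel = (-7, 3),  |v_rel|² = 58
v_rel×d = (-7)·(8) − (3)·(-12) = -20
since m = R²·58 − (-20)²:  R² = (400 + 1050) / 58 = 25
R = √25 = 5  ⇒  r_B = 5 − 4 = 1

rB=1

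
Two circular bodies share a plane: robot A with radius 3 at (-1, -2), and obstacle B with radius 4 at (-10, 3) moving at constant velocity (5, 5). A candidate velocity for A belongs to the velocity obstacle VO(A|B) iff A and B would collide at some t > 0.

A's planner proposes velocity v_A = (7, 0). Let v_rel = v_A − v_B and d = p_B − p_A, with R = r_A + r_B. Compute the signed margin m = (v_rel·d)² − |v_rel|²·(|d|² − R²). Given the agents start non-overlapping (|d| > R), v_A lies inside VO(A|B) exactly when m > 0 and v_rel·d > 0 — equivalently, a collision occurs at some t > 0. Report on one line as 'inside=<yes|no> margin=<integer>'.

d = (-9, 5),  |d|² = 106;  R = 3+4 = 7,  c = 106−7² = 57
v_rel = (2, -5),  |v_rel|² = 29;  v_rel·d = (2)·(-9) + (-5)·(5) = -43
29·t² + 86·t + 57 = 0  ⇒  m = (-43)² − 29·57 = 196
m = 196 > 0,  v_rel·d = -43 < 0  ⇒  outside

inside=no margin=196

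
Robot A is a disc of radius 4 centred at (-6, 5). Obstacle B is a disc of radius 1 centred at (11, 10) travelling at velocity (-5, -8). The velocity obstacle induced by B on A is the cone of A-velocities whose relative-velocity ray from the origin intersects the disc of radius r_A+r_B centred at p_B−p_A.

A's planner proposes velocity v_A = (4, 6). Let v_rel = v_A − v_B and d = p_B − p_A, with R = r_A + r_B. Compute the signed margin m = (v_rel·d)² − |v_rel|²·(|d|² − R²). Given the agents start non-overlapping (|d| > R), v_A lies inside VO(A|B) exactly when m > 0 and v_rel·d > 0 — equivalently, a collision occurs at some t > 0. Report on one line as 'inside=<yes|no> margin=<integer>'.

d = (17, 5),  |d|² = 314;  R = 4+1 = 5,  c = 314−5² = 289
v_rel = (9, 14),  |v_rel|² = 277;  v_rel·d = (9)·(17) + (14)·(5) = 223
277·t² − 446·t + 289 = 0  ⇒  m = 223² − 277·289 = -30324
m = -30324 < 0,  v_rel·d = 223 > 0  ⇒  outside

inside=no margin=-30324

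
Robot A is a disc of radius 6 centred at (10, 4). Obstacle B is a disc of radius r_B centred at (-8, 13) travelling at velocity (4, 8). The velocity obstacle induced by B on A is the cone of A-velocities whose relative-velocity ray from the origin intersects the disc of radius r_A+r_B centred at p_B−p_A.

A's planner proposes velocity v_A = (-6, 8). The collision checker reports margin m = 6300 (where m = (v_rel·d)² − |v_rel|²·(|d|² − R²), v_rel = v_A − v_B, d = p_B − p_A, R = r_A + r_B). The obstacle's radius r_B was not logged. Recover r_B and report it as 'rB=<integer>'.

m = 6300
d = (-18, 9);  v_rel = (-10, 0),  |v_rel|² = 100
v_rel×d = (-10)·(9) − (0)·(-18) = -90
since m = R²·100 − (-90)²:  R² = (8100 + 6300) / 100 = 144
R = √144 = 12  ⇒  r_B = 12 − 6 = 6

rB=6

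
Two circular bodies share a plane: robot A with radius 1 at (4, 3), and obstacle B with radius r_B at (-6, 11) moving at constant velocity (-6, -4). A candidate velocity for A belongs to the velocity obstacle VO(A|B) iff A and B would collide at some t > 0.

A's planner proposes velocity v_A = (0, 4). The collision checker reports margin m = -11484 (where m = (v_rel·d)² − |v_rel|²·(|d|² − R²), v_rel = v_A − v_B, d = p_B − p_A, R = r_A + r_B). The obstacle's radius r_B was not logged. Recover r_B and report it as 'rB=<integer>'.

m = -11484
d = (-10, 8);  v_rel = (6, 8),  |v_rel|² = 100
v_rel×d = (6)·(8) − (8)·(-10) = 128
since m = R²·100 − 128²:  R² = (16384 + -11484) / 100 = 49
R = √49 = 7  ⇒  r_B = 7 − 1 = 6

rB=6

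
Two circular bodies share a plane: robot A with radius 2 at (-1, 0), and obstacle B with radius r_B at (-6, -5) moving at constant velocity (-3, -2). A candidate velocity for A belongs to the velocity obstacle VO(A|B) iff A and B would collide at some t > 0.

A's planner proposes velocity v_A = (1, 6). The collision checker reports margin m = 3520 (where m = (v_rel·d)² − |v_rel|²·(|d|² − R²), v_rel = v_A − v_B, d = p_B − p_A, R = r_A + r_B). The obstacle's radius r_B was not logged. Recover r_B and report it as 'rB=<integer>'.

m = 3520
d = (-5, -5);  v_rel = (4, 8),  |v_rel|² = 80
v_rel×d = (4)·(-5) − (8)·(-5) = 20
since m = R²·80 − 20²:  R² = (400 + 3520) / 80 = 49
R = √49 = 7  ⇒  r_B = 7 − 2 = 5

rB=5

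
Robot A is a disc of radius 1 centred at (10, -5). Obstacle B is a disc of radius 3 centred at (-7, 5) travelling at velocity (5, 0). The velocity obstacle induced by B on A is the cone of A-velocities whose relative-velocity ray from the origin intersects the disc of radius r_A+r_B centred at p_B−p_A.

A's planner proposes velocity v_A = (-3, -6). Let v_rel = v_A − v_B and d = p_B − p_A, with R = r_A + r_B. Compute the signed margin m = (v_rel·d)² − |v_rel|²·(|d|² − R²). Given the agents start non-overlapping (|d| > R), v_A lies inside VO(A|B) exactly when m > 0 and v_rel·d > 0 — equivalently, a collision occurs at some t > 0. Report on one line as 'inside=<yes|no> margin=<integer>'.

d = (-17, 10),  |d|² = 389;  R = 1+3 = 4,  c = 389−4² = 373
v_rel = (-8, -6),  |v_rel|² = 100;  v_rel·d = (-8)·(-17) + (-6)·(10) = 76
100·t² − 152·t + 373 = 0  ⇒  m = 76² − 100·373 = -31524
m = -31524 < 0,  v_rel·d = 76 > 0  ⇒  outside

inside=no margin=-31524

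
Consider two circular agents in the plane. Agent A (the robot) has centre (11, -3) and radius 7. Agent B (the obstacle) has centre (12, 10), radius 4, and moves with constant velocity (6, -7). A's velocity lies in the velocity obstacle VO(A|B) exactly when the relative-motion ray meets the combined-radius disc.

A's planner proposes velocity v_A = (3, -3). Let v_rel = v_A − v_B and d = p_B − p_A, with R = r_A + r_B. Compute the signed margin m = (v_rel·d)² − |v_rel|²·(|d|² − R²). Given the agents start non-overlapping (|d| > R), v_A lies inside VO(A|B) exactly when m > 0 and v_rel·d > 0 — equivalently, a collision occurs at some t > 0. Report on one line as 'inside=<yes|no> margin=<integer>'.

d = (1, 13),  |d|² = 170;  R = 7+4 = 11,  c = 170−11² = 49
v_rel = (-3, 4),  |v_rel|² = 25;  v_rel·d = (-3)·(1) + (4)·(13) = 49
25·t² − 98·t + 49 = 0  ⇒  m = 49² − 25·49 = 1176
m = 1176 > 0,  v_rel·d = 49 > 0  ⇒  inside

inside=yes margin=1176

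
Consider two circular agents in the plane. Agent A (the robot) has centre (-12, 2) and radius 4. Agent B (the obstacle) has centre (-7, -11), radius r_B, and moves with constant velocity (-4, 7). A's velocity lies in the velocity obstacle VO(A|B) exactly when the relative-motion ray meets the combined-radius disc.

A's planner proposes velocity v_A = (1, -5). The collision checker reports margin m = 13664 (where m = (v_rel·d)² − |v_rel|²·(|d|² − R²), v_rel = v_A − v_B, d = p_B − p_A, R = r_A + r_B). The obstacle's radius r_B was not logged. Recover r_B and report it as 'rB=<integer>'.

m = 13664
d = (5, -13);  v_rel = (5, -12),  |v_rel|² = 169
v_rel×d = (5)·(-13) − (-12)·(5) = -5
since m = R²·169 − (-5)²:  R² = (25 + 13664) / 169 = 81
R = √81 = 9  ⇒  r_B = 9 − 4 = 5

rB=5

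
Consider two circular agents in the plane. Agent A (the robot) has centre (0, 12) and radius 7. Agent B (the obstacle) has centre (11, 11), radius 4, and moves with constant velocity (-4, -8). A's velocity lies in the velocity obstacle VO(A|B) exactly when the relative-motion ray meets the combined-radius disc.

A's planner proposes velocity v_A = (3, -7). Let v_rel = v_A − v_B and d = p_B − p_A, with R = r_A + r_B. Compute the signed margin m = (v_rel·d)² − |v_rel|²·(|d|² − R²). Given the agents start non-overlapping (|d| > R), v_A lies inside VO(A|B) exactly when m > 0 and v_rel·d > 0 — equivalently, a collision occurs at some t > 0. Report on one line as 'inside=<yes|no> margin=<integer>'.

d = (11, -1),  |d|² = 122;  R = 7+4 = 11,  c = 122−11² = 1
v_rel = (7, 1),  |v_rel|² = 50;  v_rel·d = (7)·(11) + (1)·(-1) = 76
50·t² − 152·t + 1 = 0  ⇒  m = 76² − 50·1 = 5726
m = 5726 > 0,  v_rel·d = 76 > 0  ⇒  inside

inside=yes margin=5726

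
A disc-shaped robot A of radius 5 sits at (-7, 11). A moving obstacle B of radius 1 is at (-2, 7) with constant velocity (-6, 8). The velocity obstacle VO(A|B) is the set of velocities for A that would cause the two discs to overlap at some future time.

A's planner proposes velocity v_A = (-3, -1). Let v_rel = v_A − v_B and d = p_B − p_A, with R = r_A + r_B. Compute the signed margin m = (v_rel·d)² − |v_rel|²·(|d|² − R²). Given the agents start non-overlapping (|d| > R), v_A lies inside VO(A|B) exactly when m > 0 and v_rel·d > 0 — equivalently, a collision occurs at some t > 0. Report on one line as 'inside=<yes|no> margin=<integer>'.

d = (5, -4),  |d|² = 41;  R = 5+1 = 6,  c = 41−6² = 5
v_rel = (3, -9),  |v_rel|² = 90;  v_rel·d = (3)·(5) + (-9)·(-4) = 51
90·t² − 102·t + 5 = 0  ⇒  m = 51² − 90·5 = 2151
m = 2151 > 0,  v_rel·d = 51 > 0  ⇒  inside

inside=yes margin=2151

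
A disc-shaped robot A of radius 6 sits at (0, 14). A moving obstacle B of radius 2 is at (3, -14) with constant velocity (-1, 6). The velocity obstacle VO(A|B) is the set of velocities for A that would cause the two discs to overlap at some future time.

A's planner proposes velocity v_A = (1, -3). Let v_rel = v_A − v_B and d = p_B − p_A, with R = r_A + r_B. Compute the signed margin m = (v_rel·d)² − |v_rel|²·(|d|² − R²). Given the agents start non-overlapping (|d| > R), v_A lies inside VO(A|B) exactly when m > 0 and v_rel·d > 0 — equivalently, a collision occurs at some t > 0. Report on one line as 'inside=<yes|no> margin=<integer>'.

d = (3, -28),  |d|² = 793;  R = 6+2 = 8,  c = 793−8² = 729
v_rel = (2, -9),  |v_rel|² = 85;  v_rel·d = (2)·(3) + (-9)·(-28) = 258
85·t² − 516·t + 729 = 0  ⇒  m = 258² − 85·729 = 4599
m = 4599 > 0,  v_rel·d = 258 > 0  ⇒  inside

inside=yes margin=4599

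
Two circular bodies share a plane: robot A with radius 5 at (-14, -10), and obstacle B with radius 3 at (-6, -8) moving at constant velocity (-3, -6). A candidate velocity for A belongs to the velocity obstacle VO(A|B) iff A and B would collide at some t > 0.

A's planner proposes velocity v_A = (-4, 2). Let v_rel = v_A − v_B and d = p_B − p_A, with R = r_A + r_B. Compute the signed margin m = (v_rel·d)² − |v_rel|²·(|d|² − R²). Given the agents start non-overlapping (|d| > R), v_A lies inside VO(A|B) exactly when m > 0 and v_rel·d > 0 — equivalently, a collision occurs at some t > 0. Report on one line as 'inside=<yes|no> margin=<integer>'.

d = (8, 2),  |d|² = 68;  R = 5+3 = 8,  c = 68−8² = 4
v_rel = (-1, 8),  |v_rel|² = 65;  v_rel·d = (-1)·(8) + (8)·(2) = 8
65·t² − 16·t + 4 = 0  ⇒  m = 8² − 65·4 = -196
m = -196 < 0,  v_rel·d = 8 > 0  ⇒  outside

inside=no margin=-196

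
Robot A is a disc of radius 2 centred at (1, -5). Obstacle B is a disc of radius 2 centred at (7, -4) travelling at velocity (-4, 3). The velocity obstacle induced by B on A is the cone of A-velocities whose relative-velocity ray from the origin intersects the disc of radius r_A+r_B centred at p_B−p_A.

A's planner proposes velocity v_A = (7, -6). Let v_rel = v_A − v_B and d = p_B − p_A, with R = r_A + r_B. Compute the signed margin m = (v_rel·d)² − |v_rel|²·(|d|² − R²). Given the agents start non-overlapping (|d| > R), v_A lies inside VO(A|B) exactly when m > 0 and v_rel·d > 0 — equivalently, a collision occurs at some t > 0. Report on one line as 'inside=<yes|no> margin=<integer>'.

d = (6, 1),  |d|² = 37;  R = 2+2 = 4,  c = 37−4² = 21
v_rel = (11, -9),  |v_rel|² = 202;  v_rel·d = (11)·(6) + (-9)·(1) = 57
202·t² − 114·t + 21 = 0  ⇒  m = 57² − 202·21 = -993
m = -993 < 0,  v_rel·d = 57 > 0  ⇒  outside

inside=no margin=-993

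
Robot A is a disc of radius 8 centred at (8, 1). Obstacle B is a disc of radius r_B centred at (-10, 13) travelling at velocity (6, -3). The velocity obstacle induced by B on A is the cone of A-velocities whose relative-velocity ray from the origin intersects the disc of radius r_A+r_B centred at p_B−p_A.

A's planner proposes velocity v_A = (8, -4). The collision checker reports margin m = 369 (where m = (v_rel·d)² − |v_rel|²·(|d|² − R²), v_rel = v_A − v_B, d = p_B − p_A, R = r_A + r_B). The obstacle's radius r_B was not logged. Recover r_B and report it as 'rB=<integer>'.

m = 369
d = (-18, 12);  v_rel = (2, -1),  |v_rel|² = 5
v_rel×d = (2)·(12) − (-1)·(-18) = 6
since m = R²·5 − 6²:  R² = (36 + 369) / 5 = 81
R = √81 = 9  ⇒  r_B = 9 − 8 = 1

rB=1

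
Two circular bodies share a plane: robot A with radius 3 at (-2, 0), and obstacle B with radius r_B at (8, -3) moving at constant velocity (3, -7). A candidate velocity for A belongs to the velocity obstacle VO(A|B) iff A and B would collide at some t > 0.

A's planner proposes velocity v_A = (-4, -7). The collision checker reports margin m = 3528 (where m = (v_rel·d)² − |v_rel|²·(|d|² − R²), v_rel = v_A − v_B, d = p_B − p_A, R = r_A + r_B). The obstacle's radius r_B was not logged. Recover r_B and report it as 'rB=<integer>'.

m = 3528
d = (10, -3);  v_rel = (-7, 0),  |v_rel|² = 49
v_rel×d = (-7)·(-3) − (0)·(10) = 21
since m = R²·49 − 21²:  R² = (441 + 3528) / 49 = 81
R = √81 = 9  ⇒  r_B = 9 − 3 = 6

rB=6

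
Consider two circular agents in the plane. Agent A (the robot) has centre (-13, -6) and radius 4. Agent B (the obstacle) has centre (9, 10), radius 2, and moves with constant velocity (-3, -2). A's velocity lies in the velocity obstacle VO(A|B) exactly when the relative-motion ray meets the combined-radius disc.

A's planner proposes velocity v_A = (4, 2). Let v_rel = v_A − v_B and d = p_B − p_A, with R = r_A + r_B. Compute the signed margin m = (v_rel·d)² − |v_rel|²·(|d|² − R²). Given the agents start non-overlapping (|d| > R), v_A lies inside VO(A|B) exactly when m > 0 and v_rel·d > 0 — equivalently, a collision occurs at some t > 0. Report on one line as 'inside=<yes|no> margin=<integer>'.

d = (22, 16),  |d|² = 740;  R = 4+2 = 6,  c = 740−6² = 704
v_rel = (7, 4),  |v_rel|² = 65;  v_rel·d = (7)·(22) + (4)·(16) = 218
65·t² − 436·t + 704 = 0  ⇒  m = 218² − 65·704 = 1764
m = 1764 > 0,  v_rel·d = 218 > 0  ⇒  inside

inside=yes margin=1764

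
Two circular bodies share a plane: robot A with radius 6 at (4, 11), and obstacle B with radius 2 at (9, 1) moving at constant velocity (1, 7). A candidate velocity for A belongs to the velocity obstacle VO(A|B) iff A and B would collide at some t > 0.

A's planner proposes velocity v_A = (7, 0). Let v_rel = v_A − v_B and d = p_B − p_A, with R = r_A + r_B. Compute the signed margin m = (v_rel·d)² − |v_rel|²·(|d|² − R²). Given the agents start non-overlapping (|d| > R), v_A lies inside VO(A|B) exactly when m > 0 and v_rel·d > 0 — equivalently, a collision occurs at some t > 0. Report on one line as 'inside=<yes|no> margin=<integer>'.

d = (5, -10),  |d|² = 125;  R = 6+2 = 8,  c = 125−8² = 61
v_rel = (6, -7),  |v_rel|² = 85;  v_rel·d = (6)·(5) + (-7)·(-10) = 100
85·t² − 200·t + 61 = 0  ⇒  m = 100² − 85·61 = 4815
m = 4815 > 0,  v_rel·d = 100 > 0  ⇒  inside

inside=yes margin=4815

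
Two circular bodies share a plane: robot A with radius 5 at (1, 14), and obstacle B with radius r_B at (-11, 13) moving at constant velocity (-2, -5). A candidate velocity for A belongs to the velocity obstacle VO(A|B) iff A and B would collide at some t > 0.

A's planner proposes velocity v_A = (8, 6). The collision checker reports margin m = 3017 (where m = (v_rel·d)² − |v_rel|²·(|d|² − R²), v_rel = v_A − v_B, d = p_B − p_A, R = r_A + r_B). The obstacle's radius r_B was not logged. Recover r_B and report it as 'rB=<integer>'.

m = 3017
d = (-12, -1);  v_rel = (10, 11),  |v_rel|² = 221
v_rel×d = (10)·(-1) − (11)·(-12) = 122
since m = R²·221 − 122²:  R² = (14884 + 3017) / 221 = 81
R = √81 = 9  ⇒  r_B = 9 − 5 = 4

rB=4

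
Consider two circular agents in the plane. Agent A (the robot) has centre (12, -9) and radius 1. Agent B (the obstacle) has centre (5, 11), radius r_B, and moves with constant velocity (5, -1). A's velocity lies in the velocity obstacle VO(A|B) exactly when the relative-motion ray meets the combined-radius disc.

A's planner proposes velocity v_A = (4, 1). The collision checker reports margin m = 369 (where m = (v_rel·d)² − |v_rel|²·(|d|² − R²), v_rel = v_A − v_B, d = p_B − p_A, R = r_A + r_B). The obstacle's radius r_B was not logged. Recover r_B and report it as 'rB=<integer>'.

m = 369
d = (-7, 20);  v_rel = (-1, 2),  |v_rel|² = 5
v_rel×d = (-1)·(20) − (2)·(-7) = -6
since m = R²·5 − (-6)²:  R² = (36 + 369) / 5 = 81
R = √81 = 9  ⇒  r_B = 9 − 1 = 8

rB=8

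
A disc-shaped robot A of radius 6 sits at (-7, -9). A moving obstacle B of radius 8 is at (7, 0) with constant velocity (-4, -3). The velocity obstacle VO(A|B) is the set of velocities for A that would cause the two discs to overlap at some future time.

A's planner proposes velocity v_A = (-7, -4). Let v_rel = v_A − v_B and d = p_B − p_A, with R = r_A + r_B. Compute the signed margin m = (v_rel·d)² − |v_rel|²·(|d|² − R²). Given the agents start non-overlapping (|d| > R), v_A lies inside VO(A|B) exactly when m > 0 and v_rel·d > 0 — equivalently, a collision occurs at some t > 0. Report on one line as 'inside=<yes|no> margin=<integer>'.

d = (14, 9),  |d|² = 277;  R = 6+8 = 14,  c = 277−14² = 81
v_rel = (-3, -1),  |v_rel|² = 10;  v_rel·d = (-3)·(14) + (-1)·(9) = -51
10·t² + 102·t + 81 = 0  ⇒  m = (-51)² − 10·81 = 1791
m = 1791 > 0,  v_rel·d = -51 < 0  ⇒  outside

inside=no margin=1791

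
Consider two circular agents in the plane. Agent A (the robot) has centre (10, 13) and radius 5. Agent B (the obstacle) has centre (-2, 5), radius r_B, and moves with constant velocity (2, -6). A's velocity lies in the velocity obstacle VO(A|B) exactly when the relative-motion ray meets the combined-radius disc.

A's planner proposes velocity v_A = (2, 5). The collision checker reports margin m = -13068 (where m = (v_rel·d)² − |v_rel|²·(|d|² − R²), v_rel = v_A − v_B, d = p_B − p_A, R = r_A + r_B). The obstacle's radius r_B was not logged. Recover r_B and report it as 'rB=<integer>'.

m = -13068
d = (-12, -8);  v_rel = (0, 11),  |v_rel|² = 121
v_rel×d = (0)·(-8) − (11)·(-12) = 132
since m = R²·121 − 132²:  R² = (17424 + -13068) / 121 = 36
R = √36 = 6  ⇒  r_B = 6 − 5 = 1

rB=1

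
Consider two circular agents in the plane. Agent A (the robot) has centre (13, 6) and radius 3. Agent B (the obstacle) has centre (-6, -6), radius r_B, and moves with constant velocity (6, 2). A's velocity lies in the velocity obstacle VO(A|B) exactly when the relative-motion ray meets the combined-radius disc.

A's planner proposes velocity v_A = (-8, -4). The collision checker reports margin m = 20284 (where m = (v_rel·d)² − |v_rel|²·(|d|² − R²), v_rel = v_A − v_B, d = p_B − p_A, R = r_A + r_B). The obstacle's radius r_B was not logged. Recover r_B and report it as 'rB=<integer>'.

m = 20284
d = (-19, -12);  v_rel = (-14, -6),  |v_rel|² = 232
v_rel×d = (-14)·(-12) − (-6)·(-19) = 54
since m = R²·232 − 54²:  R² = (2916 + 20284) / 232 = 100
R = √100 = 10  ⇒  r_B = 10 − 3 = 7

rB=7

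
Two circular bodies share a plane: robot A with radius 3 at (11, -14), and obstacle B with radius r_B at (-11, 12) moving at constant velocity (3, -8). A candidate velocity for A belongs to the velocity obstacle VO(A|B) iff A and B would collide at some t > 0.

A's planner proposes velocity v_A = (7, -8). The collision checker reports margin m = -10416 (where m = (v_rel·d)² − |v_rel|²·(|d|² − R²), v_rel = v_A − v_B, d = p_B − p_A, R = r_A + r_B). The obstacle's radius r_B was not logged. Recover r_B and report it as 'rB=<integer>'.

m = -10416
d = (-22, 26);  v_rel = (4, 0),  |v_rel|² = 16
v_rel×d = (4)·(26) − (0)·(-22) = 104
since m = R²·16 − 104²:  R² = (10816 + -10416) / 16 = 25
R = √25 = 5  ⇒  r_B = 5 − 3 = 2

rB=2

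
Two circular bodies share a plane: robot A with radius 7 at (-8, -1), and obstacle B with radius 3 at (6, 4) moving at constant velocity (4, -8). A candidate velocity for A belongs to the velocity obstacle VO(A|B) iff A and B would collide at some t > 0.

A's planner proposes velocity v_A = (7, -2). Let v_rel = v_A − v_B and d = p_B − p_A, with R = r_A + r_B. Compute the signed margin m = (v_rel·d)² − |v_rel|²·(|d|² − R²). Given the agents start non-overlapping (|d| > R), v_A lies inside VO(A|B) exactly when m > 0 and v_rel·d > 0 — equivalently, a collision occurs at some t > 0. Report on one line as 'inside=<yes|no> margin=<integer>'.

d = (14, 5),  |d|² = 221;  R = 7+3 = 10,  c = 221−10² = 121
v_rel = (3, 6),  |v_rel|² = 45;  v_rel·d = (3)·(14) + (6)·(5) = 72
45·t² − 144·t + 121 = 0  ⇒  m = 72² − 45·121 = -261
m = -261 < 0,  v_rel·d = 72 > 0  ⇒  outside

inside=no margin=-261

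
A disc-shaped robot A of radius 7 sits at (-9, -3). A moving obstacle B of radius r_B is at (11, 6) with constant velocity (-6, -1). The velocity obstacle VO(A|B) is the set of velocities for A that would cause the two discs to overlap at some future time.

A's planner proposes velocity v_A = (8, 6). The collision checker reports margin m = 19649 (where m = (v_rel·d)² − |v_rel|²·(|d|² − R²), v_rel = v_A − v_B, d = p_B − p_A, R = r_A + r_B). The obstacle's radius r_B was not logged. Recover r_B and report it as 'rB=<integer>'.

m = 19649
d = (20, 9);  v_rel = (14, 7),  |v_rel|² = 245
v_rel×d = (14)·(9) − (7)·(20) = -14
since m = R²·245 − (-14)²:  R² = (196 + 19649) / 245 = 81
R = √81 = 9  ⇒  r_B = 9 − 7 = 2

rB=2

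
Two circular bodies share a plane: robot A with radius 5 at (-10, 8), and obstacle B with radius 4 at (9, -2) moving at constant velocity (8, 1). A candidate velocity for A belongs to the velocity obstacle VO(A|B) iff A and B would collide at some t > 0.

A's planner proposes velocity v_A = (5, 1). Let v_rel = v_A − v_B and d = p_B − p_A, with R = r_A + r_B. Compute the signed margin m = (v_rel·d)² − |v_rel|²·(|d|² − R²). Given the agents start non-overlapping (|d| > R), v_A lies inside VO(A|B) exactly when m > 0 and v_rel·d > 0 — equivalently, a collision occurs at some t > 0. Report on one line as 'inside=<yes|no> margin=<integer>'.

d = (19, -10),  |d|² = 461;  R = 5+4 = 9,  c = 461−9² = 380
v_rel = (-3, 0),  |v_rel|² = 9;  v_rel·d = (-3)·(19) + (0)·(-10) = -57
9·t² + 114·t + 380 = 0  ⇒  m = (-57)² − 9·380 = -171
m = -171 < 0,  v_rel·d = -57 < 0  ⇒  outside

inside=no margin=-171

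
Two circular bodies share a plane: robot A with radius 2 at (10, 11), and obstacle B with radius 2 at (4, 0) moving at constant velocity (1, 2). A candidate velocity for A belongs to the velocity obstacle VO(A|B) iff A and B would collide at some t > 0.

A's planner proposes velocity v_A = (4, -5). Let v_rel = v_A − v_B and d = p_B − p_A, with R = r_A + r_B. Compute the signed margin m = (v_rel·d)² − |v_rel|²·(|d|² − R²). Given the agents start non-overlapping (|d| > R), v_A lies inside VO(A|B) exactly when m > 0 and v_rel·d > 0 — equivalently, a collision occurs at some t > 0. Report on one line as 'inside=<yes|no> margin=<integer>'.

d = (-6, -11),  |d|² = 157;  R = 2+2 = 4,  c = 157−4² = 141
v_rel = (3, -7),  |v_rel|² = 58;  v_rel·d = (3)·(-6) + (-7)·(-11) = 59
58·t² − 118·t + 141 = 0  ⇒  m = 59² − 58·141 = -4697
m = -4697 < 0,  v_rel·d = 59 > 0  ⇒  outside

inside=no margin=-4697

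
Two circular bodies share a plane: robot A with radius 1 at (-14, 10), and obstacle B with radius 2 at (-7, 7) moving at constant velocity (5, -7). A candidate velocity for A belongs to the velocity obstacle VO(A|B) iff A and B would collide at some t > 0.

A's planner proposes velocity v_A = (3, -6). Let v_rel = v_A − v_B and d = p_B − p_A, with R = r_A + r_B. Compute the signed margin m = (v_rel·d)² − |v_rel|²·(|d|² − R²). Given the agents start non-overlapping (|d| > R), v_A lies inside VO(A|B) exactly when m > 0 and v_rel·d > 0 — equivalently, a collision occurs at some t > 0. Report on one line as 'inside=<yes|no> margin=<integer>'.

d = (7, -3),  |d|² = 58;  R = 1+2 = 3,  c = 58−3² = 49
v_rel = (-2, 1),  |v_rel|² = 5;  v_rel·d = (-2)·(7) + (1)·(-3) = -17
5·t² + 34·t + 49 = 0  ⇒  m = (-17)² − 5·49 = 44
m = 44 > 0,  v_rel·d = -17 < 0  ⇒  outside

inside=no margin=44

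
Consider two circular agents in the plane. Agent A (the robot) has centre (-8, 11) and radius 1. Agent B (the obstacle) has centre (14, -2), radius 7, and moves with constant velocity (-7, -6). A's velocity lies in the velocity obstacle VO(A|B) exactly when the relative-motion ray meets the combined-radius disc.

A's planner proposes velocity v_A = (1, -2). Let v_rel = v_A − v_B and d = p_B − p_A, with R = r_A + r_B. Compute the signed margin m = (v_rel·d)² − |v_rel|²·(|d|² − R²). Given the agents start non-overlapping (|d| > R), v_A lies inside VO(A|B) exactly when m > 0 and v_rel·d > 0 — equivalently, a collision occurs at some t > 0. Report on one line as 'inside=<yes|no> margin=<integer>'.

d = (22, -13),  |d|² = 653;  R = 1+7 = 8,  c = 653−8² = 589
v_rel = (8, 4),  |v_rel|² = 80;  v_rel·d = (8)·(22) + (4)·(-13) = 124
80·t² − 248·t + 589 = 0  ⇒  m = 124² − 80·589 = -31744
m = -31744 < 0,  v_rel·d = 124 > 0  ⇒  outside

inside=no margin=-31744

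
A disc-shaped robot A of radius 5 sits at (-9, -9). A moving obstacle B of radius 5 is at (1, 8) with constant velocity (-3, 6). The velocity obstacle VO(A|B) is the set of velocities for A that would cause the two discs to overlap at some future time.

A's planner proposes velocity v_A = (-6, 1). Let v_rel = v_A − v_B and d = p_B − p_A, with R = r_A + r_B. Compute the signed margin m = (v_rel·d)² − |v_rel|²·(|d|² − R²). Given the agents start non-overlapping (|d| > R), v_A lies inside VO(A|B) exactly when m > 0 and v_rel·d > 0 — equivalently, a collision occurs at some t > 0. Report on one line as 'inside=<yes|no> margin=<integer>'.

d = (10, 17),  |d|² = 389;  R = 5+5 = 10,  c = 389−10² = 289
v_rel = (-3, -5),  |v_rel|² = 34;  v_rel·d = (-3)·(10) + (-5)·(17) = -115
34·t² + 230·t + 289 = 0  ⇒  m = (-115)² − 34·289 = 3399
m = 3399 > 0,  v_rel·d = -115 < 0  ⇒  outside

inside=no margin=3399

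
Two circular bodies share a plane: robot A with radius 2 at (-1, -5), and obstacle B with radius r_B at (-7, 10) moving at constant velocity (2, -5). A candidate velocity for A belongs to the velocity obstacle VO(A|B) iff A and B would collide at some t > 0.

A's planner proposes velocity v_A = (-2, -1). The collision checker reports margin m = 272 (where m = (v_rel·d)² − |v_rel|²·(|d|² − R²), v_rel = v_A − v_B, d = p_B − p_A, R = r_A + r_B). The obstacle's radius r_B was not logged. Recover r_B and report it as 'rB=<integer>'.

m = 272
d = (-6, 15);  v_rel = (-4, 4),  |v_rel|² = 32
v_rel×d = (-4)·(15) − (4)·(-6) = -36
since m = R²·32 − (-36)²:  R² = (1296 + 272) / 32 = 49
R = √49 = 7  ⇒  r_B = 7 − 2 = 5

rB=5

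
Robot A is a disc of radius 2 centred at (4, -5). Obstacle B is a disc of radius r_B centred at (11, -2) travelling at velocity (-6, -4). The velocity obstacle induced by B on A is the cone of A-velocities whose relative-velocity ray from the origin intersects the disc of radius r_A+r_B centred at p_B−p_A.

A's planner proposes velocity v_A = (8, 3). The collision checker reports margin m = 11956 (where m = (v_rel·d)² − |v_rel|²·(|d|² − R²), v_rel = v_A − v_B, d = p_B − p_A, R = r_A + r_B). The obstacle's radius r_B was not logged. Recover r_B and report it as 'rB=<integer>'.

m = 11956
d = (7, 3);  v_rel = (14, 7),  |v_rel|² = 245
v_rel×d = (14)·(3) − (7)·(7) = -7
since m = R²·245 − (-7)²:  R² = (49 + 11956) / 245 = 49
R = √49 = 7  ⇒  r_B = 7 − 2 = 5

rB=5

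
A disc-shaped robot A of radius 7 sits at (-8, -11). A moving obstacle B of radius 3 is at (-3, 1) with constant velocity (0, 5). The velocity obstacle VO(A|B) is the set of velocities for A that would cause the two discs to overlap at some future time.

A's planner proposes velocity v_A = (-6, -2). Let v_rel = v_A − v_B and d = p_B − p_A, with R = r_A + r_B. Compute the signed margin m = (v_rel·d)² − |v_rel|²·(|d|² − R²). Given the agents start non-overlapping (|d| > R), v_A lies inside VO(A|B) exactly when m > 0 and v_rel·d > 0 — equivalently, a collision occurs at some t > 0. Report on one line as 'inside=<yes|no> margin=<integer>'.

d = (5, 12),  |d|² = 169;  R = 7+3 = 10,  c = 169−10² = 69
v_rel = (-6, -7),  |v_rel|² = 85;  v_rel·d = (-6)·(5) + (-7)·(12) = -114
85·t² + 228·t + 69 = 0  ⇒  m = (-114)² − 85·69 = 7131
m = 7131 > 0,  v_rel·d = -114 < 0  ⇒  outside

inside=no margin=7131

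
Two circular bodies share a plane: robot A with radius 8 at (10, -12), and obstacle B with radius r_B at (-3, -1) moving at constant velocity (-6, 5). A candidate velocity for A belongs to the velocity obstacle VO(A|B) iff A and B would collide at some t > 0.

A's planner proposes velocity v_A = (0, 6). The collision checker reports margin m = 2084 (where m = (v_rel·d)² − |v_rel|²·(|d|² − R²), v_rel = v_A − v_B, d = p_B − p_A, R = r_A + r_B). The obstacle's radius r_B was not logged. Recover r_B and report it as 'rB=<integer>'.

m = 2084
d = (-13, 11);  v_rel = (6, 1),  |v_rel|² = 37
v_rel×d = (6)·(11) − (1)·(-13) = 79
since m = R²·37 − 79²:  R² = (6241 + 2084) / 37 = 225
R = √225 = 15  ⇒  r_B = 15 − 8 = 7

rB=7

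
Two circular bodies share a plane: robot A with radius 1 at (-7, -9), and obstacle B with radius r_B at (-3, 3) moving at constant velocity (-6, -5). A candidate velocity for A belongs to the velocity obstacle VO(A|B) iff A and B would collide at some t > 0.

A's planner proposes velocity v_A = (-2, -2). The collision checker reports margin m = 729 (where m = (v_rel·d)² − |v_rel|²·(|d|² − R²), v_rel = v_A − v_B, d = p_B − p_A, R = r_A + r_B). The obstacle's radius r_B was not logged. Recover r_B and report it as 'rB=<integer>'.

m = 729
d = (4, 12);  v_rel = (4, 3),  |v_rel|² = 25
v_rel×d = (4)·(12) − (3)·(4) = 36
since m = R²·25 − 36²:  R² = (1296 + 729) / 25 = 81
R = √81 = 9  ⇒  r_B = 9 − 1 = 8

rB=8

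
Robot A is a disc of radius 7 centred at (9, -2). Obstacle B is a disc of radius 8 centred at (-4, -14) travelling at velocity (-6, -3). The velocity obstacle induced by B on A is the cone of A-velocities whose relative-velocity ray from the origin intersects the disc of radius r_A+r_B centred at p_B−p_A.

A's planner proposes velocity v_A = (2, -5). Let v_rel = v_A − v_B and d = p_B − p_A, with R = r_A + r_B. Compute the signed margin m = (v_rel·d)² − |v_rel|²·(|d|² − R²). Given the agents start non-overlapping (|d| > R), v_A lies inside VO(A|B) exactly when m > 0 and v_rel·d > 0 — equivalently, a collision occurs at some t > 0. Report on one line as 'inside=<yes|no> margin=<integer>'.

d = (-13, -12),  |d|² = 313;  R = 7+8 = 15,  c = 313−15² = 88
v_rel = (8, -2),  |v_rel|² = 68;  v_rel·d = (8)·(-13) + (-2)·(-12) = -80
68·t² + 160·t + 88 = 0  ⇒  m = (-80)² − 68·88 = 416
m = 416 > 0,  v_rel·d = -80 < 0  ⇒  outside

inside=no margin=416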